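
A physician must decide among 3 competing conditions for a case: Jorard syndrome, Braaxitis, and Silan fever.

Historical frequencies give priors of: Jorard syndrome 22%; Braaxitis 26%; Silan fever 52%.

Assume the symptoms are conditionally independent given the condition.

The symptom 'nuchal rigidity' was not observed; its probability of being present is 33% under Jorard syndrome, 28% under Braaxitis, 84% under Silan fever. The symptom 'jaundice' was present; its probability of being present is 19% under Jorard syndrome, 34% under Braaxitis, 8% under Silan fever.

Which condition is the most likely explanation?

By Bayes' rule with conditional independence, the unnormalized weight for each hypothesis is prior × ∏ likelihoods (using 1 − P(present | H) for each absent symptom):
  Jorard syndrome: 0.22 × (1 − 0.33) × 0.19 = 0.028006
  Braaxitis: 0.26 × (1 − 0.28) × 0.34 = 0.063648
  Silan fever: 0.52 × (1 − 0.84) × 0.08 = 0.006656
The unnormalized weights sum to 0.09831.
P(Jorard syndrome | evidence) ≈ 0.028006 / 0.09831 ≈ 0.285
P(Braaxitis | evidence) ≈ 0.063648 / 0.09831 ≈ 0.647
P(Silan fever | evidence) ≈ 0.006656 / 0.09831 ≈ 0.068
The largest is 0.647, so Braaxitis is most probable.

Braaxitis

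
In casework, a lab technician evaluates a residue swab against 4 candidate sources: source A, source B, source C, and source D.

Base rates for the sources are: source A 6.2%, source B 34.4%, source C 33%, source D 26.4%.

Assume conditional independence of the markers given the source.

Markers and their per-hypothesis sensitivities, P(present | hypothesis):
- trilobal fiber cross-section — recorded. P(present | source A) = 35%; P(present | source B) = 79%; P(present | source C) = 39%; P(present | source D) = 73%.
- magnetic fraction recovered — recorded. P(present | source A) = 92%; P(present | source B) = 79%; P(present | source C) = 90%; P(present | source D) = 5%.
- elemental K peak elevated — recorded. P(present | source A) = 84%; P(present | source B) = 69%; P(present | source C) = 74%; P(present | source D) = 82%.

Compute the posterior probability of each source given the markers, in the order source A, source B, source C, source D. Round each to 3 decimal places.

Multiply each prior by the joint likelihood of the marker pattern:
  source A: 0.062 × 0.35 × 0.92 × 0.84 = 0.01677
  source B: 0.344 × 0.79 × 0.79 × 0.69 = 0.14814
  source C: 0.330 × 0.39 × 0.90 × 0.74 = 0.085714
  source D: 0.264 × 0.73 × 0.05 × 0.82 = 0.0079015
Normalizing constant Z = 0.01677 + 0.14814 + 0.085714 + 0.0079015 = 0.25852.
P(source A | evidence) = 0.01677 / 0.25852 ≈ 0.065
P(source B | evidence) = 0.14814 / 0.25852 ≈ 0.573
P(source C | evidence) = 0.085714 / 0.25852 ≈ 0.332
P(source D | evidence) = 0.0079015 / 0.25852 ≈ 0.031

0.065, 0.573, 0.332, 0.031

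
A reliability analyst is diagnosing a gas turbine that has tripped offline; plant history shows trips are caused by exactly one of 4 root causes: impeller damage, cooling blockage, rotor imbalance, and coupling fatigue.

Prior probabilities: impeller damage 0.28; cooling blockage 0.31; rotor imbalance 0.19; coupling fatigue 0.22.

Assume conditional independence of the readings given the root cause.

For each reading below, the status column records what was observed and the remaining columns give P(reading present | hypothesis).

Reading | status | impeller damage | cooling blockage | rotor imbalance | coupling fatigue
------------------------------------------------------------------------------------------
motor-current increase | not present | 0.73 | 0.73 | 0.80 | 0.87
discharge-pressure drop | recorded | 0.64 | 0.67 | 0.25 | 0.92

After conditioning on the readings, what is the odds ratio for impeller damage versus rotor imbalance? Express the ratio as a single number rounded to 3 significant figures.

Unnormalized posterior weight (prior times the reading likelihoods) for each of the two hypotheses (using 1 − P(present | H) for each absent reading):
  impeller damage: 0.28 × (1 − 0.73) × 0.64 = 0.048384
  rotor imbalance: 0.19 × (1 − 0.80) × 0.25 = 0.0095
Odds(impeller damage : rotor imbalance) = 0.048384 / 0.0095 ≈ 5.09.

5.09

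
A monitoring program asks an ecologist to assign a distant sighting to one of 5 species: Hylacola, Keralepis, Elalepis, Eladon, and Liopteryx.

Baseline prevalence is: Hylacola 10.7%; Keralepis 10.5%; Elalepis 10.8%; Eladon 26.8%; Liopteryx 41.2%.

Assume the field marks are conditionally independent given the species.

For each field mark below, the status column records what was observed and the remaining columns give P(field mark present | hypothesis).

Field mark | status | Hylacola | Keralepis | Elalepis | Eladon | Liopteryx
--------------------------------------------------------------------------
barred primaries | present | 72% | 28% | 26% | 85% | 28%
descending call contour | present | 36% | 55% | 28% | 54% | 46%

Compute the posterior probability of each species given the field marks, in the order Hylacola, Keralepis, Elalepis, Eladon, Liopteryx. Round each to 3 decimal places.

0.122, 0.071, 0.035, 0.540, 0.233

For each hypothesis, the unnormalized posterior weight is prior × product of the field mark likelihoods:
  Hylacola: 0.107 × 0.72 × 0.36 = 0.027734
  Keralepis: 0.105 × 0.28 × 0.55 = 0.01617
  Elalepis: 0.108 × 0.26 × 0.28 = 0.0078624
  Eladon: 0.268 × 0.85 × 0.54 = 0.12301
  Liopteryx: 0.412 × 0.28 × 0.46 = 0.053066
Normalizing constant Z = 0.027734 + 0.01617 + 0.0078624 + 0.12301 + 0.053066 = 0.22784.
P(Hylacola | evidence) = 0.027734 / 0.22784 ≈ 0.122
P(Keralepis | evidence) = 0.01617 / 0.22784 ≈ 0.071
P(Elalepis | evidence) = 0.0078624 / 0.22784 ≈ 0.035
P(Eladon | evidence) = 0.12301 / 0.22784 ≈ 0.540
P(Liopteryx | evidence) = 0.053066 / 0.22784 ≈ 0.233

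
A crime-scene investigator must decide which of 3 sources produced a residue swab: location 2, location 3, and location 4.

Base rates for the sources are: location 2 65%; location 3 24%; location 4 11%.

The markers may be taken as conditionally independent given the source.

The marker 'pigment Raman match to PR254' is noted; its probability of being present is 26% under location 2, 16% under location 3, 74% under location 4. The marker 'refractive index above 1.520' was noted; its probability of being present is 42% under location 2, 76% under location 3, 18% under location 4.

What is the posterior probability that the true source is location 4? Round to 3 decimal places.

0.128

By Bayes' rule with conditional independence, the unnormalized weight for each hypothesis is prior × ∏ likelihoods:
  location 2: 0.65 × 0.26 × 0.42 = 0.07098
  location 3: 0.24 × 0.16 × 0.76 = 0.029184
  location 4: 0.11 × 0.74 × 0.18 = 0.014652
The unnormalized weights sum to 0.11482.
P(location 4 | evidence) = 0.014652 / 0.11482 ≈ 0.128.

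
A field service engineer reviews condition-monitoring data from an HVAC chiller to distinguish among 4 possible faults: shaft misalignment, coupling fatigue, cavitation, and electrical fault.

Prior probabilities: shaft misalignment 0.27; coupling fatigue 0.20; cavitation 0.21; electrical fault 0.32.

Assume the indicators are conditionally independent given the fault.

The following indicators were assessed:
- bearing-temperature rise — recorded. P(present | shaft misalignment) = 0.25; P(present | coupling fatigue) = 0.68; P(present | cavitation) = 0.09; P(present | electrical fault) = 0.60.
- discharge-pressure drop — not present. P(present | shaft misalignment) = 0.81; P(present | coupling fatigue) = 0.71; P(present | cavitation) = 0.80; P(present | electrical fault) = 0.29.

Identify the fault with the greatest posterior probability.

By Bayes' rule with conditional independence, the unnormalized weight for each hypothesis is prior × ∏ likelihoods (using 1 − P(present | H) for each absent indicator):
  shaft misalignment: 0.27 × 0.25 × (1 − 0.81) = 0.012825
  coupling fatigue: 0.20 × 0.68 × (1 − 0.71) = 0.03944
  cavitation: 0.21 × 0.09 × (1 − 0.80) = 0.00378
  electrical fault: 0.32 × 0.60 × (1 − 0.29) = 0.13632
Normalizing constant Z = 0.012825 + 0.03944 + 0.00378 + 0.13632 = 0.19237.
P(shaft misalignment | evidence) ≈ 0.012825 / 0.19237 ≈ 0.067
P(coupling fatigue | evidence) ≈ 0.03944 / 0.19237 ≈ 0.205
P(cavitation | evidence) ≈ 0.00378 / 0.19237 ≈ 0.020
P(electrical fault | evidence) ≈ 0.13632 / 0.19237 ≈ 0.709
The largest is 0.709, so electrical fault is most probable.

electrical fault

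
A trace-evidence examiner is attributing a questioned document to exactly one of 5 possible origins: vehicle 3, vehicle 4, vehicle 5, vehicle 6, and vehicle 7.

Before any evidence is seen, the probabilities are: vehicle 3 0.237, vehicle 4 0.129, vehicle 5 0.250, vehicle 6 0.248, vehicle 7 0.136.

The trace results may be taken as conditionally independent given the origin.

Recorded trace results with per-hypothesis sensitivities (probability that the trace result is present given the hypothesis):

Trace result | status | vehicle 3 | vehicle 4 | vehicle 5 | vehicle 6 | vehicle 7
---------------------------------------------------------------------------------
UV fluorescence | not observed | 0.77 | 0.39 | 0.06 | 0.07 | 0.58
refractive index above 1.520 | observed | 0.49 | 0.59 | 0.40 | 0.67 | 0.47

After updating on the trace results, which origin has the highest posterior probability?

For each hypothesis, the unnormalized posterior weight is prior × product of the trace result likelihoods (using 1 − P(present | H) for each absent trace result):
  vehicle 3: 0.237 × (1 − 0.77) × 0.49 = 0.02671
  vehicle 4: 0.129 × (1 − 0.39) × 0.59 = 0.046427
  vehicle 5: 0.250 × (1 − 0.06) × 0.40 = 0.094
  vehicle 6: 0.248 × (1 − 0.07) × 0.67 = 0.15453
  vehicle 7: 0.136 × (1 − 0.58) × 0.47 = 0.026846
Marginal likelihood of the evidence = 0.34851.
P(vehicle 3 | evidence) ≈ 0.02671 / 0.34851 ≈ 0.077
P(vehicle 4 | evidence) ≈ 0.046427 / 0.34851 ≈ 0.133
P(vehicle 5 | evidence) ≈ 0.094 / 0.34851 ≈ 0.270
P(vehicle 6 | evidence) ≈ 0.15453 / 0.34851 ≈ 0.443
P(vehicle 7 | evidence) ≈ 0.026846 / 0.34851 ≈ 0.077
The largest is 0.443, so vehicle 6 is most probable.

vehicle 6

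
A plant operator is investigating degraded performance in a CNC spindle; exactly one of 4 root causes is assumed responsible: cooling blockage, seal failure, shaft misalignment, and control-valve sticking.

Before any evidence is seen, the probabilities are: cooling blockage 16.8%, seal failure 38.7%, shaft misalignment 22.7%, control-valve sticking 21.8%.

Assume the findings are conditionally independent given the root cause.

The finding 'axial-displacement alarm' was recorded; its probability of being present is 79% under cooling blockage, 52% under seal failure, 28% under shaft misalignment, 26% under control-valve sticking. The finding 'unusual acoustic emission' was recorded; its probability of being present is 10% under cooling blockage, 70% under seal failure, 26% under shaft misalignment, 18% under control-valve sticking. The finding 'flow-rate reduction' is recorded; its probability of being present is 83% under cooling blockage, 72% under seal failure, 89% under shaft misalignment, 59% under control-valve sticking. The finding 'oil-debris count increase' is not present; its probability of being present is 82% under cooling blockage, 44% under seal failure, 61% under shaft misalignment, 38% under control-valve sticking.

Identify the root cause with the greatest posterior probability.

For each hypothesis, the unnormalized posterior weight is prior × product of the finding likelihoods (using 1 − P(present | H) for each absent finding):
  cooling blockage: 0.168 × 0.79 × 0.10 × 0.83 × (1 − 0.82) = 0.0019828
  seal failure: 0.387 × 0.52 × 0.70 × 0.72 × (1 − 0.44) = 0.056798
  shaft misalignment: 0.227 × 0.28 × 0.26 × 0.89 × (1 − 0.61) = 0.005736
  control-valve sticking: 0.218 × 0.26 × 0.18 × 0.59 × (1 − 0.38) = 0.003732
The unnormalized weights sum to 0.068249.
P(cooling blockage | evidence) ≈ 0.0019828 / 0.068249 ≈ 0.029
P(seal failure | evidence) ≈ 0.056798 / 0.068249 ≈ 0.832
P(shaft misalignment | evidence) ≈ 0.005736 / 0.068249 ≈ 0.084
P(control-valve sticking | evidence) ≈ 0.003732 / 0.068249 ≈ 0.055
The largest is 0.832, so seal failure is most probable.

seal failure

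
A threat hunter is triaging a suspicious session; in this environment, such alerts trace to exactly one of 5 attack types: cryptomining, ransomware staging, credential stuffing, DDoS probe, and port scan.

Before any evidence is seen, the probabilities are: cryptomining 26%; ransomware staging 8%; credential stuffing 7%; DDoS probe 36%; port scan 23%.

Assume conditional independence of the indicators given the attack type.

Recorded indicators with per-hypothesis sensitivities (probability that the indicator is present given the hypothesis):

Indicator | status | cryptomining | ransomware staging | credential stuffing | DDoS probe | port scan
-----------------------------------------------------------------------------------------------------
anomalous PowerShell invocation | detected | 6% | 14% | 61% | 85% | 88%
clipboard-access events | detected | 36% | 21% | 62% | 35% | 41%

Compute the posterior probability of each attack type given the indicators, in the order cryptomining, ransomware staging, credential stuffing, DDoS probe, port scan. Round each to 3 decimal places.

Multiply each prior by the joint likelihood of the indicator pattern:
  cryptomining: 0.26 × 0.06 × 0.36 = 0.005616
  ransomware staging: 0.08 × 0.14 × 0.21 = 0.002352
  credential stuffing: 0.07 × 0.61 × 0.62 = 0.026474
  DDoS probe: 0.36 × 0.85 × 0.35 = 0.1071
  port scan: 0.23 × 0.88 × 0.41 = 0.082984
Marginal likelihood of the evidence = 0.22453.
P(cryptomining | evidence) = 0.005616 / 0.22453 ≈ 0.025
P(ransomware staging | evidence) = 0.002352 / 0.22453 ≈ 0.010
P(credential stuffing | evidence) = 0.026474 / 0.22453 ≈ 0.118
P(DDoS probe | evidence) = 0.1071 / 0.22453 ≈ 0.477
P(port scan | evidence) = 0.082984 / 0.22453 ≈ 0.370

0.025, 0.010, 0.118, 0.477, 0.370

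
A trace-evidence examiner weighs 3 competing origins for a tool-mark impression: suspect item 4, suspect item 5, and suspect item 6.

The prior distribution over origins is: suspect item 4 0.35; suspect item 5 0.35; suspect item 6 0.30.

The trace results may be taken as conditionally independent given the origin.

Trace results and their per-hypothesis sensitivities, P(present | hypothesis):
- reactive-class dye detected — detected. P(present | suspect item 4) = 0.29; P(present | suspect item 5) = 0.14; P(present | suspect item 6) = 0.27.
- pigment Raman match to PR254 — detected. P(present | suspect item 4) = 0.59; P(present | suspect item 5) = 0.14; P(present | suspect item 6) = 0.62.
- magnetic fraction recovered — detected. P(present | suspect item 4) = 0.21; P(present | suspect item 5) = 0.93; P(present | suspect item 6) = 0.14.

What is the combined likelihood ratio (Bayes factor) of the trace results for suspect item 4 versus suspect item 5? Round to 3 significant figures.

The Bayes factor is the ratio of the joint likelihoods of the trace result pattern under the two hypotheses.
  suspect item 4: 0.29 × 0.59 × 0.21 = 0.035931
  suspect item 5: 0.14 × 0.14 × 0.93 = 0.018228
Bayes factor = 0.035931 / 0.018228 ≈ 1.97

1.97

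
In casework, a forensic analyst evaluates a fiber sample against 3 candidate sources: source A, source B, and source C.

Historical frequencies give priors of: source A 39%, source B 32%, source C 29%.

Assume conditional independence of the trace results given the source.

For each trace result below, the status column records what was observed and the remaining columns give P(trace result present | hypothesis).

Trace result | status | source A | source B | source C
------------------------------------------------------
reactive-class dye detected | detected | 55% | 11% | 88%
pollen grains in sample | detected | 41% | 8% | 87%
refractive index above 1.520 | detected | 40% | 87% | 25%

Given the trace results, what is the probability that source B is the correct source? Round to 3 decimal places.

Multiply each prior by the joint likelihood of the trace result pattern:
  source A: 0.39 × 0.55 × 0.41 × 0.40 = 0.035178
  source B: 0.32 × 0.11 × 0.08 × 0.87 = 0.0024499
  source C: 0.29 × 0.88 × 0.87 × 0.25 = 0.055506
The unnormalized weights sum to 0.093134.
P(source B | evidence) = 0.0024499 / 0.093134 ≈ 0.026.

0.026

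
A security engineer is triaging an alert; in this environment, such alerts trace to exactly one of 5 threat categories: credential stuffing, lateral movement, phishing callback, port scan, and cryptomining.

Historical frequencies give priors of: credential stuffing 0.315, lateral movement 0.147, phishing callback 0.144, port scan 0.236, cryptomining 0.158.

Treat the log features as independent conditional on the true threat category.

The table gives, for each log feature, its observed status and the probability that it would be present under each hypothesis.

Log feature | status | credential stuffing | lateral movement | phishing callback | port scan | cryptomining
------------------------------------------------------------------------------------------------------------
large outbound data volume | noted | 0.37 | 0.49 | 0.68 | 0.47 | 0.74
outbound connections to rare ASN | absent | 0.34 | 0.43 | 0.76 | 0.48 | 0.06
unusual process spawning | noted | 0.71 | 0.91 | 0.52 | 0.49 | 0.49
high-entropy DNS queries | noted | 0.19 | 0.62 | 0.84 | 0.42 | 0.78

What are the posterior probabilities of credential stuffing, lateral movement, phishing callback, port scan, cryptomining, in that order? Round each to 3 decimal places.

0.106, 0.237, 0.105, 0.122, 0.430

By Bayes' rule with conditional independence, the unnormalized weight for each hypothesis is prior × ∏ likelihoods (using 1 − P(present | H) for each absent log feature):
  credential stuffing: 0.315 × 0.37 × (1 − 0.34) × 0.71 × 0.19 = 0.010377
  lateral movement: 0.147 × 0.49 × (1 − 0.43) × 0.91 × 0.62 = 0.023164
  phishing callback: 0.144 × 0.68 × (1 − 0.76) × 0.52 × 0.84 = 0.010265
  port scan: 0.236 × 0.47 × (1 − 0.48) × 0.49 × 0.42 = 0.01187
  cryptomining: 0.158 × 0.74 × (1 − 0.06) × 0.49 × 0.78 = 0.042006
The unnormalized weights sum to 0.097682.
P(credential stuffing | evidence) = 0.010377 / 0.097682 ≈ 0.106
P(lateral movement | evidence) = 0.023164 / 0.097682 ≈ 0.237
P(phishing callback | evidence) = 0.010265 / 0.097682 ≈ 0.105
P(port scan | evidence) = 0.01187 / 0.097682 ≈ 0.122
P(cryptomining | evidence) = 0.042006 / 0.097682 ≈ 0.430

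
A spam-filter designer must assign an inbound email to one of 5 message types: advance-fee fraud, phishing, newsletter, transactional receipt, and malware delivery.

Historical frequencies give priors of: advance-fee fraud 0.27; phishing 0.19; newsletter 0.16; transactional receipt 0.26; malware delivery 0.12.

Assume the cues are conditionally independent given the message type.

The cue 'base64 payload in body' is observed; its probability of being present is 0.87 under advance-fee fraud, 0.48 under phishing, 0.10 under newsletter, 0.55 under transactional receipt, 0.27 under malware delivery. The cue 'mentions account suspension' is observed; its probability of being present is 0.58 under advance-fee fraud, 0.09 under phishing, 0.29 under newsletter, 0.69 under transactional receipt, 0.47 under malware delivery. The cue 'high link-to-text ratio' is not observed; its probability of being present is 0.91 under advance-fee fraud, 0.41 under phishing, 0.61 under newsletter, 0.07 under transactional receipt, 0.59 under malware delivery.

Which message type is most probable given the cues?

transactional receipt

Multiply each prior by the joint likelihood of the cue pattern (using 1 − P(present | H) for each absent cue):
  advance-fee fraud: 0.27 × 0.87 × 0.58 × (1 − 0.91) = 0.012262
  phishing: 0.19 × 0.48 × 0.09 × (1 − 0.41) = 0.0048427
  newsletter: 0.16 × 0.10 × 0.29 × (1 − 0.61) = 0.0018096
  transactional receipt: 0.26 × 0.55 × 0.69 × (1 − 0.07) = 0.091763
  malware delivery: 0.12 × 0.27 × 0.47 × (1 − 0.59) = 0.0062435
The unnormalized weights sum to 0.11692.
P(advance-fee fraud | evidence) ≈ 0.012262 / 0.11692 ≈ 0.105
P(phishing | evidence) ≈ 0.0048427 / 0.11692 ≈ 0.041
P(newsletter | evidence) ≈ 0.0018096 / 0.11692 ≈ 0.015
P(transactional receipt | evidence) ≈ 0.091763 / 0.11692 ≈ 0.785
P(malware delivery | evidence) ≈ 0.0062435 / 0.11692 ≈ 0.053
The largest is 0.785, so transactional receipt is most probable.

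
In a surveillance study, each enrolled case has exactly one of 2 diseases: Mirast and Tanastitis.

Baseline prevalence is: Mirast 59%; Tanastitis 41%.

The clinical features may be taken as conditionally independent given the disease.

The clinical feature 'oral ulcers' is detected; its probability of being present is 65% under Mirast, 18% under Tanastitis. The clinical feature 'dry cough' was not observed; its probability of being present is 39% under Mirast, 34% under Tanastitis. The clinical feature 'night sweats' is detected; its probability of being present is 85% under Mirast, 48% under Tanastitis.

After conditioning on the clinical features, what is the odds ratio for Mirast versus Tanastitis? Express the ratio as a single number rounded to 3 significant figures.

8.50

Posterior odds equal prior odds times the likelihood ratio; only the two competing hypotheses matter (using 1 − P(present | H) for each absent clinical feature).
  Mirast: 0.59 × 0.65 × (1 − 0.39) × 0.85 = 0.19884
  Tanastitis: 0.41 × 0.18 × (1 − 0.34) × 0.48 = 0.02338
Posterior odds = 0.19884 / 0.02338 ≈ 8.50.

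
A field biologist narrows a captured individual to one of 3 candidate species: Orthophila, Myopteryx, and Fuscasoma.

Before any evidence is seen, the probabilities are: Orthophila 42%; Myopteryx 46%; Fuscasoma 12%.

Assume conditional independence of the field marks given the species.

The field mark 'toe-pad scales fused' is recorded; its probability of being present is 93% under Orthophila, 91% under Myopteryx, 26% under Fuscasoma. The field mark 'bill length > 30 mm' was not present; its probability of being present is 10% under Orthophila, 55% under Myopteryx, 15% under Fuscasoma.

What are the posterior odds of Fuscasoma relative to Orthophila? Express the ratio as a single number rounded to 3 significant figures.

0.0754

Posterior odds equal prior odds times the likelihood ratio; only the two competing hypotheses matter (using 1 − P(present | H) for each absent field mark).
  Fuscasoma: 0.12 × 0.26 × (1 − 0.15) = 0.02652
  Orthophila: 0.42 × 0.93 × (1 − 0.10) = 0.35154
Odds(Fuscasoma : Orthophila) = 0.02652 / 0.35154 ≈ 0.0754.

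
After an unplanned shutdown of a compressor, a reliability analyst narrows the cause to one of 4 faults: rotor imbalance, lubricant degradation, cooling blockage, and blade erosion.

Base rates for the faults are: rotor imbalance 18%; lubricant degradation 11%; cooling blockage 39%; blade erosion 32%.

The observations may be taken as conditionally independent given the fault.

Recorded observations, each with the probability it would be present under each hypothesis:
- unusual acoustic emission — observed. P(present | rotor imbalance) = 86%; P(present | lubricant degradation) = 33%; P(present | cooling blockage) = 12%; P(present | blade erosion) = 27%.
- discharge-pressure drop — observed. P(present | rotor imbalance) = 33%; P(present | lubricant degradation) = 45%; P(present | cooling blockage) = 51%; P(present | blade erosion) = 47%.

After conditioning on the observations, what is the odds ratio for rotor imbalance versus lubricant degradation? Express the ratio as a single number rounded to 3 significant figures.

3.13

Posterior odds equal prior odds times the likelihood ratio; only the two competing hypotheses matter.
  rotor imbalance: 0.18 × 0.86 × 0.33 = 0.051084
  lubricant degradation: 0.11 × 0.33 × 0.45 = 0.016335
Posterior odds = 0.051084 / 0.016335 ≈ 3.13.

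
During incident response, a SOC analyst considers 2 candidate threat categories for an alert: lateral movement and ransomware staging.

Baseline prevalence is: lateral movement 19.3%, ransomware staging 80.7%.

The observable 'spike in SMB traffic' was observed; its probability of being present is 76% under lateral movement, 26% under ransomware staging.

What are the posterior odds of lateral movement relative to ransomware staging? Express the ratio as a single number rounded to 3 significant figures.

The normalizing constant cancels in an odds ratio, so compute prior × likelihood for the two hypotheses only:
  lateral movement: 0.193 × 0.76 = 0.14668
  ransomware staging: 0.807 × 0.26 = 0.20982
Posterior odds = 0.14668 / 0.20982 ≈ 0.699.

0.699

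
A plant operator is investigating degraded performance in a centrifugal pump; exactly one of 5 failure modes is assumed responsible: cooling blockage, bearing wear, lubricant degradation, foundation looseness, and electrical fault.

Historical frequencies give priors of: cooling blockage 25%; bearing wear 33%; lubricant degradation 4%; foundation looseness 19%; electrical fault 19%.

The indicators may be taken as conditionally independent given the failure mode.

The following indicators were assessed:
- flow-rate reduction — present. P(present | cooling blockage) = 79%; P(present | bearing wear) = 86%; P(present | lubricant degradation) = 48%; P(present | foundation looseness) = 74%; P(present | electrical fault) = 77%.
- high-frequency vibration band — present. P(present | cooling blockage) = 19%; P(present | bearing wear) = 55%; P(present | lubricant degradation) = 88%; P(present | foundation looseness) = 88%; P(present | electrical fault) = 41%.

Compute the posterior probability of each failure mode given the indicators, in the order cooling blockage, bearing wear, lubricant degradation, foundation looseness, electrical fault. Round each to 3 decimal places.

0.095, 0.396, 0.043, 0.314, 0.152

By Bayes' rule with conditional independence, the unnormalized weight for each hypothesis is prior × ∏ likelihoods:
  cooling blockage: 0.25 × 0.79 × 0.19 = 0.037525
  bearing wear: 0.33 × 0.86 × 0.55 = 0.15609
  lubricant degradation: 0.04 × 0.48 × 0.88 = 0.016896
  foundation looseness: 0.19 × 0.74 × 0.88 = 0.12373
  electrical fault: 0.19 × 0.77 × 0.41 = 0.059983
Marginal likelihood of the evidence = 0.39422.
P(cooling blockage | evidence) = 0.037525 / 0.39422 ≈ 0.095
P(bearing wear | evidence) = 0.15609 / 0.39422 ≈ 0.396
P(lubricant degradation | evidence) = 0.016896 / 0.39422 ≈ 0.043
P(foundation looseness | evidence) = 0.12373 / 0.39422 ≈ 0.314
P(electrical fault | evidence) = 0.059983 / 0.39422 ≈ 0.152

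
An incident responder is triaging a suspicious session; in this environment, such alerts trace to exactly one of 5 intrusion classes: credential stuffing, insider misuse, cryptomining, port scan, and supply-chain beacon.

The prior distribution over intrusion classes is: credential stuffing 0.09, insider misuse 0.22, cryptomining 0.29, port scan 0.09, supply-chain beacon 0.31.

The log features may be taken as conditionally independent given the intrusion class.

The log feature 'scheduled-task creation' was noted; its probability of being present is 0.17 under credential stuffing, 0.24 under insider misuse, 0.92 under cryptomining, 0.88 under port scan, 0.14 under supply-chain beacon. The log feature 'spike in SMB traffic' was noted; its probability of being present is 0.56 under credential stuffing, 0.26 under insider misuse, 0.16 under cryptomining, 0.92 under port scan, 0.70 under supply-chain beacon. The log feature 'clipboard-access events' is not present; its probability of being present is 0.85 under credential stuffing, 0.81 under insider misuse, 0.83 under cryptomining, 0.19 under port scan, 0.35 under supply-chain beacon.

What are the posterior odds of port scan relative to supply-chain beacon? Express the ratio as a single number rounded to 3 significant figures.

2.99

The normalizing constant cancels in an odds ratio, so compute prior × likelihood for the two hypotheses only (using 1 − P(present | H) for each absent log feature):
  port scan: 0.09 × 0.88 × 0.92 × (1 − 0.19) = 0.05902
  supply-chain beacon: 0.31 × 0.14 × 0.70 × (1 − 0.35) = 0.019747
Posterior odds = 0.05902 / 0.019747 ≈ 2.99.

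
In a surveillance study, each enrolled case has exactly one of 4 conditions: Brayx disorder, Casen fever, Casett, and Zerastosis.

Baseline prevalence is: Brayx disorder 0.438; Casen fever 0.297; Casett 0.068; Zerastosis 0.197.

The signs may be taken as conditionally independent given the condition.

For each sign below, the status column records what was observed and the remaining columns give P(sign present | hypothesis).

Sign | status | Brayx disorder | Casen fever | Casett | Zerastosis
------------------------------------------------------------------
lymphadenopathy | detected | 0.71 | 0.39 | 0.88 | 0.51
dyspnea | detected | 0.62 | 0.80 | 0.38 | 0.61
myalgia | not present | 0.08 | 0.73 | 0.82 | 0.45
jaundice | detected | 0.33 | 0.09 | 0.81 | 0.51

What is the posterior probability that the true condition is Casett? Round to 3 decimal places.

Multiply each prior by the joint likelihood of the sign pattern (using 1 − P(present | H) for each absent sign):
  Brayx disorder: 0.438 × 0.71 × 0.62 × (1 − 0.08) × 0.33 = 0.058536
  Casen fever: 0.297 × 0.39 × 0.80 × (1 − 0.73) × 0.09 = 0.0022517
  Casett: 0.068 × 0.88 × 0.38 × (1 − 0.82) × 0.81 = 0.0033154
  Zerastosis: 0.197 × 0.51 × 0.61 × (1 − 0.45) × 0.51 = 0.017191
Marginal likelihood of the evidence = 0.081294.
P(Casett | evidence) = 0.0033154 / 0.081294 ≈ 0.041.

0.041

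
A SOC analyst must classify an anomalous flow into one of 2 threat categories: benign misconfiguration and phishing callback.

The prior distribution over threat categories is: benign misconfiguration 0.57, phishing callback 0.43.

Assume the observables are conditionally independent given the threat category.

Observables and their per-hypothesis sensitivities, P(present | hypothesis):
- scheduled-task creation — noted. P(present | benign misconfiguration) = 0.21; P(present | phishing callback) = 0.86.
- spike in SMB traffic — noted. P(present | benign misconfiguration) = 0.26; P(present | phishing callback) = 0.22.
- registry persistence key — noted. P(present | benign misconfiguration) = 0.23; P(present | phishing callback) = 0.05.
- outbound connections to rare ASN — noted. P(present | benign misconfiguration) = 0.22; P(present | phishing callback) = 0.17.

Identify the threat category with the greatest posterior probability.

For each hypothesis, the unnormalized posterior weight is prior × product of the observable likelihoods:
  benign misconfiguration: 0.57 × 0.21 × 0.26 × 0.23 × 0.22 = 0.0015748
  phishing callback: 0.43 × 0.86 × 0.22 × 0.05 × 0.17 = 0.00069153
The unnormalized weights sum to 0.0022663.
P(benign misconfiguration | evidence) ≈ 0.0015748 / 0.0022663 ≈ 0.695
P(phishing callback | evidence) ≈ 0.00069153 / 0.0022663 ≈ 0.305
The largest is 0.695, so benign misconfiguration is most probable.

benign misconfiguration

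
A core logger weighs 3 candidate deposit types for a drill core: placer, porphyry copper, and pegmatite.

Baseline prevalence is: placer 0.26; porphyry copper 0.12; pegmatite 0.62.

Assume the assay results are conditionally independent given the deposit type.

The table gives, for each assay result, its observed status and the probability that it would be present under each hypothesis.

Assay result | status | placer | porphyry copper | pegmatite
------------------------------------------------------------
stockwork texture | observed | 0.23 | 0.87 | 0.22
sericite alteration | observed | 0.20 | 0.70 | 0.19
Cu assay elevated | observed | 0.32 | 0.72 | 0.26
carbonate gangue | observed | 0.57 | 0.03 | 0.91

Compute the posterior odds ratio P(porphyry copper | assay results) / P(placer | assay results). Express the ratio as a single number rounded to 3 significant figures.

0.724

The normalizing constant cancels in an odds ratio, so compute prior × likelihood for the two hypotheses only:
  porphyry copper: 0.12 × 0.87 × 0.70 × 0.72 × 0.03 = 0.0015785
  placer: 0.26 × 0.23 × 0.20 × 0.32 × 0.57 = 0.0021815
Odds(porphyry copper : placer) = 0.0015785 / 0.0021815 ≈ 0.724.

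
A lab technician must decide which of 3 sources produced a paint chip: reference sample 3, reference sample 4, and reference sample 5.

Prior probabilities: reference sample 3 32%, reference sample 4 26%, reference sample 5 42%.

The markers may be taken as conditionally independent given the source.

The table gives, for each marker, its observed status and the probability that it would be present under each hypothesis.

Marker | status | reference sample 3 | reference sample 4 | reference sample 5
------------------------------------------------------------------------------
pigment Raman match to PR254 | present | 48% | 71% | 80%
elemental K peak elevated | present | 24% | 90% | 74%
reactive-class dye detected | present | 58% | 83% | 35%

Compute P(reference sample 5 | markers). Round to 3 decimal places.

0.353

Multiply each prior by the joint likelihood of the marker pattern:
  reference sample 3: 0.32 × 0.48 × 0.24 × 0.58 = 0.021381
  reference sample 4: 0.26 × 0.71 × 0.90 × 0.83 = 0.1379
  reference sample 5: 0.42 × 0.80 × 0.74 × 0.35 = 0.087024
Marginal likelihood of the evidence = 0.2463.
P(reference sample 5 | evidence) = 0.087024 / 0.2463 ≈ 0.353.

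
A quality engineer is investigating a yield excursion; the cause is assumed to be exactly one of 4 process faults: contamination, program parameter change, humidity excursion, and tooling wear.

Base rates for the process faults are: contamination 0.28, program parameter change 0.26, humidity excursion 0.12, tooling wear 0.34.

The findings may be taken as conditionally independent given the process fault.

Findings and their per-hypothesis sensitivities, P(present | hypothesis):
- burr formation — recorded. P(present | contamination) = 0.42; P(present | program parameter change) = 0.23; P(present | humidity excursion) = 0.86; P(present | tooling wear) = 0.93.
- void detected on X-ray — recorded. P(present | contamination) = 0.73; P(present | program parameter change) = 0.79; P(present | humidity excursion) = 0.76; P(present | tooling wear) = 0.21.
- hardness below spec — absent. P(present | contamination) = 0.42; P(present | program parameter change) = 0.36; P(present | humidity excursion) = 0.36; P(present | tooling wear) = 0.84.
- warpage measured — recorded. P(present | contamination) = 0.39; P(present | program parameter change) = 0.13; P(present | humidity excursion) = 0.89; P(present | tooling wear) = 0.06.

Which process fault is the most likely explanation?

humidity excursion

By Bayes' rule with conditional independence, the unnormalized weight for each hypothesis is prior × ∏ likelihoods (using 1 − P(present | H) for each absent finding):
  contamination: 0.28 × 0.42 × 0.73 × (1 − 0.42) × 0.39 = 0.019419
  program parameter change: 0.26 × 0.23 × 0.79 × (1 − 0.36) × 0.13 = 0.0039305
  humidity excursion: 0.12 × 0.86 × 0.76 × (1 − 0.36) × 0.89 = 0.044675
  tooling wear: 0.34 × 0.93 × 0.21 × (1 − 0.84) × 0.06 = 0.00063746
Normalizing constant Z = 0.019419 + 0.0039305 + 0.044675 + 0.00063746 = 0.068662.
P(contamination | evidence) ≈ 0.019419 / 0.068662 ≈ 0.283
P(program parameter change | evidence) ≈ 0.0039305 / 0.068662 ≈ 0.057
P(humidity excursion | evidence) ≈ 0.044675 / 0.068662 ≈ 0.651
P(tooling wear | evidence) ≈ 0.00063746 / 0.068662 ≈ 0.009
The largest is 0.651, so humidity excursion is most probable.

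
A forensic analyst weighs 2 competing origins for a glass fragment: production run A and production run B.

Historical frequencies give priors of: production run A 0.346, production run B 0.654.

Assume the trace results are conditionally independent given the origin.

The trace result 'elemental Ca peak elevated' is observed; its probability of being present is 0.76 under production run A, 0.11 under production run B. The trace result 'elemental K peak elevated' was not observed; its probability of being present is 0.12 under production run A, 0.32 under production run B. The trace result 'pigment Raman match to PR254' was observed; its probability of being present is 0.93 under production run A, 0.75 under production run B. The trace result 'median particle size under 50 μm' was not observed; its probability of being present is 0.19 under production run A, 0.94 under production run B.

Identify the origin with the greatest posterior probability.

production run A

For each hypothesis, the unnormalized posterior weight is prior × product of the trace result likelihoods (using 1 − P(present | H) for each absent trace result):
  production run A: 0.346 × 0.76 × (1 − 0.12) × 0.93 × (1 − 0.19) = 0.17432
  production run B: 0.654 × 0.11 × (1 − 0.32) × 0.75 × (1 − 0.94) = 0.0022014
Normalizing constant Z = 0.17432 + 0.0022014 = 0.17652.
P(production run A | evidence) ≈ 0.17432 / 0.17652 ≈ 0.988
P(production run B | evidence) ≈ 0.0022014 / 0.17652 ≈ 0.012
The largest is 0.988, so production run A is most probable.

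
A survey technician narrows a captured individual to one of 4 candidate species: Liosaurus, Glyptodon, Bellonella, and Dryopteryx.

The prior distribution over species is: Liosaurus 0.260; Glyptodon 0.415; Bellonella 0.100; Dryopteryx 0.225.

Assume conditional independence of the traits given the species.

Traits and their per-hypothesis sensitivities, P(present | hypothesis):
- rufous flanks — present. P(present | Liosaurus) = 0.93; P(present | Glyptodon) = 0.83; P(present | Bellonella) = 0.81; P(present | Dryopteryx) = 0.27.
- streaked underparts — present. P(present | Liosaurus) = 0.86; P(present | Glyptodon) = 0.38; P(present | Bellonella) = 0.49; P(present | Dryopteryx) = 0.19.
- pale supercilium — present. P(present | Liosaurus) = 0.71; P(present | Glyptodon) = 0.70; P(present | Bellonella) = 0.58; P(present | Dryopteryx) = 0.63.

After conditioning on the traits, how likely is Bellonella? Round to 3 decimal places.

By Bayes' rule with conditional independence, the unnormalized weight for each hypothesis is prior × ∏ likelihoods:
  Liosaurus: 0.260 × 0.93 × 0.86 × 0.71 = 0.14764
  Glyptodon: 0.415 × 0.83 × 0.38 × 0.70 = 0.091624
  Bellonella: 0.100 × 0.81 × 0.49 × 0.58 = 0.02302
  Dryopteryx: 0.225 × 0.27 × 0.19 × 0.63 = 0.0072718
The unnormalized weights sum to 0.26956.
P(Bellonella | evidence) = 0.02302 / 0.26956 ≈ 0.085.

0.085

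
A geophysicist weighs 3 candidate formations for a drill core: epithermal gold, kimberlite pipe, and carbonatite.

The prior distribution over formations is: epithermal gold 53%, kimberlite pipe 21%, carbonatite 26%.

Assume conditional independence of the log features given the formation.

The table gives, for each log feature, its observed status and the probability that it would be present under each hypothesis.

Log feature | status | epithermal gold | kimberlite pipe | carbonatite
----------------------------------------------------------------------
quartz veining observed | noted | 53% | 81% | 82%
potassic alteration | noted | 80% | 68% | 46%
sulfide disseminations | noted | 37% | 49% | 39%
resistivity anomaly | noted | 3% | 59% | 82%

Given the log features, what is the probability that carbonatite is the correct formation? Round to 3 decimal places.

0.466

By Bayes' rule with conditional independence, the unnormalized weight for each hypothesis is prior × ∏ likelihoods:
  epithermal gold: 0.53 × 0.53 × 0.80 × 0.37 × 0.03 = 0.0024944
  kimberlite pipe: 0.21 × 0.81 × 0.68 × 0.49 × 0.59 = 0.03344
  carbonatite: 0.26 × 0.82 × 0.46 × 0.39 × 0.82 = 0.031363
Marginal likelihood of the evidence = 0.067297.
P(carbonatite | evidence) = 0.031363 / 0.067297 ≈ 0.466.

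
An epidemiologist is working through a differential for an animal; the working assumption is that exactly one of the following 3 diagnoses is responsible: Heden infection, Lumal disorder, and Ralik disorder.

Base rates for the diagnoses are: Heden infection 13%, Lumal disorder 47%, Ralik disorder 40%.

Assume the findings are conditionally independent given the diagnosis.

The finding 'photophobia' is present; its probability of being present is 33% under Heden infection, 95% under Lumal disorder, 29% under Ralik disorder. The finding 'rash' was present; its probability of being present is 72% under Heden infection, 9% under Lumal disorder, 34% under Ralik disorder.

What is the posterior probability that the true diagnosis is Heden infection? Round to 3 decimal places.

By Bayes' rule with conditional independence, the unnormalized weight for each hypothesis is prior × ∏ likelihoods:
  Heden infection: 0.13 × 0.33 × 0.72 = 0.030888
  Lumal disorder: 0.47 × 0.95 × 0.09 = 0.040185
  Ralik disorder: 0.40 × 0.29 × 0.34 = 0.03944
Normalizing constant Z = 0.030888 + 0.040185 + 0.03944 = 0.11051.
P(Heden infection | evidence) = 0.030888 / 0.11051 ≈ 0.279.

0.279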